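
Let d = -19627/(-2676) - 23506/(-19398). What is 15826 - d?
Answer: 136844827841/8651508 ≈ 15817.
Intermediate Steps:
d = 73937767/8651508 (d = -19627*(-1/2676) - 23506*(-1/19398) = 19627/2676 + 11753/9699 = 73937767/8651508 ≈ 8.5462)
15826 - d = 15826 - 1*73937767/8651508 = 15826 - 73937767/8651508 = 136844827841/8651508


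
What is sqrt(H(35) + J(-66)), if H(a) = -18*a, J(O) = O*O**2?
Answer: 3*I*sqrt(32014) ≈ 536.77*I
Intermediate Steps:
J(O) = O**3
sqrt(H(35) + J(-66)) = sqrt(-18*35 + (-66)**3) = sqrt(-630 - 287496) = sqrt(-288126) = 3*I*sqrt(32014)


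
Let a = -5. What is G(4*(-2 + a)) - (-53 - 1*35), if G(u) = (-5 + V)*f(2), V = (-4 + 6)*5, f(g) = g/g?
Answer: 93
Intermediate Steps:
f(g) = 1
V = 10 (V = 2*5 = 10)
G(u) = 5 (G(u) = (-5 + 10)*1 = 5*1 = 5)
G(4*(-2 + a)) - (-53 - 1*35) = 5 - (-53 - 1*35) = 5 - (-53 - 35) = 5 - 1*(-88) = 5 + 88 = 93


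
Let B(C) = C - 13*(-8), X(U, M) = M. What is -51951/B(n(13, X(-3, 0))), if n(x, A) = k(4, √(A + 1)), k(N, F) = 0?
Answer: -51951/104 ≈ -499.53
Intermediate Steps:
n(x, A) = 0
B(C) = 104 + C (B(C) = C + 104 = 104 + C)
-51951/B(n(13, X(-3, 0))) = -51951/(104 + 0) = -51951/104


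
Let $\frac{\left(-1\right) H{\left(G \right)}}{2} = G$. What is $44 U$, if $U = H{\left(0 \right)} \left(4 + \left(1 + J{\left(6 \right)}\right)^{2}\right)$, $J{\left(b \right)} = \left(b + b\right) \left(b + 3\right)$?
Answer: $0$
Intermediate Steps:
$J{\left(b \right)} = 2 b \left(3 + b\right)$
$H{\left(G \right)} = - 2 G$
$U = 0$ ($U = \left(-2\right) 0 \left(4 + \left(1 + 2 \cdot 6 \left(3 + 6\right)\right)^{2}\right) = 0 \left(4 + \left(1 + 2 \cdot 6 \cdot 9\right)^{2}\right) = 0 \left(4 + \left(1 + 108\right)^{2}\right) = 0 \left(4 + 109^{2}\right) = 0 \left(4 + 11881\right) = 0 \cdot 11885 = 0$)
$44 U = 44 \cdot 0 = 0$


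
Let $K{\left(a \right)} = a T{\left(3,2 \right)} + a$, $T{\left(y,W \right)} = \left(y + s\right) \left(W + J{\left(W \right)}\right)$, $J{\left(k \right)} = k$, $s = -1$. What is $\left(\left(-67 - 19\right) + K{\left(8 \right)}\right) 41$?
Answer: $-574$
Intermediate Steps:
$T{\left(y,W \right)} = 2 W \left(-1 + y\right)$ ($T{\left(y,W \right)} = \left(y - 1\right) \left(W + W\right) = \left(-1 + y\right) 2 W = 2 W \left(-1 + y\right)$)
$K{\left(a \right)} = 9 a$ ($K{\left(a \right)} = a 2 \cdot 2 \left(-1 + 3\right) + a = a 2 \cdot 2 \cdot 2 + a = a 8 + a = 8 a + a = 9 a$)
$\left(\left(-67 - 19\right) + K{\left(8 \right)}\right) 41 = \left(\left(-67 - 19\right) + 9 \cdot 8\right) 41 = \left(\left(-67 - 19\right) + 72\right) 41 = \left(-86 + 72\right) 41 = \left(-14\right) 41 = -574$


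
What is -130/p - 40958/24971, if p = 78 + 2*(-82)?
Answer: -138079/1073753 ≈ -0.12859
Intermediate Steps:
p = -86 (p = 78 - 164 = -86)
-130/p - 40958/24971 = -130/(-86) - 40958/24971 = -130*(-1/86) - 40958*1/24971 = 65/43 - 40958/24971 = -138079/1073753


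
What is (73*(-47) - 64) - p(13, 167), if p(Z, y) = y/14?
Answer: -49097/14 ≈ -3506.9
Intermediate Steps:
p(Z, y) = y/14 (p(Z, y) = y*(1/14) = y/14)
(73*(-47) - 64) - p(13, 167) = (73*(-47) - 64) - 167/14 = (-3431 - 64) - 1*167/14 = -3495 - 167/14 = -49097/14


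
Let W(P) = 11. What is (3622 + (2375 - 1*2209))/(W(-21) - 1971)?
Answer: -947/490 ≈ -1.9327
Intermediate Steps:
(3622 + (2375 - 1*2209))/(W(-21) - 1971) = (3622 + (2375 - 1*2209))/(11 - 1971) = (3622 + (2375 - 2209))/(-1960) = (3622 + 166)*(-1/1960) = 3788*(-1/1960) = -947/490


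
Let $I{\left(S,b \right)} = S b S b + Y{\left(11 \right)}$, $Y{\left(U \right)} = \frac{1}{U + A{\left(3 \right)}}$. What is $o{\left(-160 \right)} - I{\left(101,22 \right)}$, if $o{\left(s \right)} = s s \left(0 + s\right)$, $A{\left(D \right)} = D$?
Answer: $- \frac{126465977}{14} \approx -9.0333 \cdot 10^{6}$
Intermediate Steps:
$Y{\left(U \right)} = \frac{1}{3 + U}$ ($Y{\left(U \right)} = \frac{1}{U + 3} = \frac{1}{3 + U}$)
$I{\left(S,b \right)} = \frac{1}{14} + S^{2} b^{2}$ ($I{\left(S,b \right)} = S b S b + \frac{1}{3 + 11} = b S^{2} b + \frac{1}{14} = S^{2} b^{2} + \frac{1}{14} = \frac{1}{14} + S^{2} b^{2}$)
$o{\left(s \right)} = s^{3}$ ($o{\left(s \right)} = s^{2} s = s^{3}$)
$o{\left(-160 \right)} - I{\left(101,22 \right)} = \left(-160\right)^{3} - \left(\frac{1}{14} + 101^{2} \cdot 22^{2}\right) = -4096000 - \left(\frac{1}{14} + 10201 \cdot 484\right) = -4096000 - \left(\frac{1}{14} + 4937284\right) = -4096000 - \frac{69121977}{14} = - \frac{126465977}{14}$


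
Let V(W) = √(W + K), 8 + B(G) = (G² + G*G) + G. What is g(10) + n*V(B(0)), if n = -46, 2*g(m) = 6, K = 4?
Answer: 3 - 92*I ≈ 3.0 - 92.0*I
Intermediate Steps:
B(G) = -8 + G + 2*G² (B(G) = -8 + ((G² + G*G) + G) = -8 + ((G² + G²) + G) = -8 + (2*G² + G) = -8 + (G + 2*G²) = -8 + G + 2*G²)
V(W) = √(4 + W) (V(W) = √(W + 4) = √(4 + W))
g(m) = 3 (g(m) = (½)*6 = 3)
g(10) + n*V(B(0)) = 3 - 46*√(4 + (-8 + 0 + 2*0²)) = 3 - 46*√(4 + (-8 + 0 + 2*0)) = 3 - 46*√(4 + (-8 + 0 + 0)) = 3 - 46*√(4 - 8) = 3 - 92*I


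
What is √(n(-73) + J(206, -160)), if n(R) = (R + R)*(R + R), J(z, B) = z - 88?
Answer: √21434 ≈ 146.40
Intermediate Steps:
J(z, B) = -88 + z
n(R) = 4*R² (n(R) = (2*R)*(2*R) = 4*R²)
√(n(-73) + J(206, -160)) = √(4*(-73)² + (-88 + 206)) = √(4*5329 + 118) = √(21316 + 118) = √21434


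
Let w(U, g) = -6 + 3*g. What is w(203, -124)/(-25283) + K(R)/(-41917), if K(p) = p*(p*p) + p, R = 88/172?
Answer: 1258461004124/84260525637077 ≈ 0.014935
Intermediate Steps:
R = 22/43 (R = 88*(1/172) = 22/43 ≈ 0.51163)
K(p) = p + p³ (K(p) = p*p² + p = p³ + p = p + p³)
w(203, -124)/(-25283) + K(R)/(-41917) = (-6 + 3*(-124))/(-25283) + (22/43 + (22/43)³)/(-41917) = (-6 - 372)*(-1/25283) + (22/43 + 10648/79507)*(-1/41917) = -378*(-1/25283) + (51326/79507)*(-1/41917) = 378/25283 - 51326/3332694919 = 1258461004124/84260525637077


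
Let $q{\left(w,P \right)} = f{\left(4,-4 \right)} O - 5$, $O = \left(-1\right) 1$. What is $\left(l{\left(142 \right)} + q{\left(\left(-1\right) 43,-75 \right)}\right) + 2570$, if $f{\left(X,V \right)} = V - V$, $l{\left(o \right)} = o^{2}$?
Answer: $22729$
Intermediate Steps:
$f{\left(X,V \right)} = 0$
$O = -1$
$q{\left(w,P \right)} = -5$ ($q{\left(w,P \right)} = 0 \left(-1\right) - 5 = 0 - 5 = -5$)
$\left(l{\left(142 \right)} + q{\left(\left(-1\right) 43,-75 \right)}\right) + 2570 = \left(142^{2} - 5\right) + 2570 = \left(20164 - 5\right) + 2570 = 20159 + 2570 = 22729$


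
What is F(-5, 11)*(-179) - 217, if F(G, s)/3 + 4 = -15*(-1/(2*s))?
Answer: 34427/22 ≈ 1564.9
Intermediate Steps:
F(G, s) = -12 + 45/(2*s) (F(G, s) = -12 + 3*(-15*(-1/(2*s))) = -12 + 3*(-(-15)/(2*s)) = -12 + 3*(15/(2*s)) = -12 + 45/(2*s))
F(-5, 11)*(-179) - 217 = (-12 + (45/2)/11)*(-179) - 217 = (-12 + (45/2)*(1/11))*(-179) - 217 = (-12 + 45/22)*(-179) - 217 = -219/22*(-179) - 217 = 39201/22 - 217 = 34427/22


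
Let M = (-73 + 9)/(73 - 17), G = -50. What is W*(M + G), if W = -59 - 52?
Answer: 39738/7 ≈ 5676.9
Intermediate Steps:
W = -111
M = -8/7 (M = -64/56 = -64*1/56 = -8/7 ≈ -1.1429)
W*(M + G) = -111*(-8/7 - 50) = -111*(-358/7) = 39738/7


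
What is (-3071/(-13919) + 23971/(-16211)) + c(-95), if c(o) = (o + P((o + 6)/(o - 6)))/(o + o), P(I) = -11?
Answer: -15008526783/21435886355 ≈ -0.70016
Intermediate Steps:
c(o) = (-11 + o)/(2*o) (c(o) = (o - 11)/(o + o) = (-11 + o)/((2*o)) = (-11 + o)*(1/(2*o)) = (-11 + o)/(2*o))
(-3071/(-13919) + 23971/(-16211)) + c(-95) = (-3071/(-13919) + 23971/(-16211)) + (½)*(-11 - 95)/(-95) = (-3071*(-1/13919) + 23971*(-1/16211)) + (½)*(-1/95)*(-106) = (3071/13919 - 23971/16211) + 53/95 = -283868368/225640909 + 53/95 = -15008526783/21435886355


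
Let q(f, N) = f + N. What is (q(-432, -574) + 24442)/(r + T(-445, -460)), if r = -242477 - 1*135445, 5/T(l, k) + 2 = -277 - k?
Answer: -4241916/68403877 ≈ -0.062013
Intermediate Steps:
T(l, k) = 5/(-279 - k) (T(l, k) = 5/(-2 + (-277 - k)) = 5/(-279 - k))
q(f, N) = N + f
r = -377922 (r = -242477 - 135445 = -377922)
(q(-432, -574) + 24442)/(r + T(-445, -460)) = ((-574 - 432) + 24442)/(-377922 - 5/(279 - 460)) = (-1006 + 24442)/(-377922 - 5/(-181)) = 23436/(-377922 - 5*(-1/181)) = 23436/(-377922 + 5/181) = 23436/(-68403877/181) = 23436*(-181/68403877) = -4241916/68403877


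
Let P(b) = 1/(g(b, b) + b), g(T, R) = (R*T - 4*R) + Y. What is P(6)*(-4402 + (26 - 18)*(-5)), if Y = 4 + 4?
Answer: -2221/13 ≈ -170.85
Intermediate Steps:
Y = 8
g(T, R) = 8 - 4*R + R*T (g(T, R) = (R*T - 4*R) + 8 = (-4*R + R*T) + 8 = 8 - 4*R + R*T)
P(b) = 1/(8 + b² - 3*b) (P(b) = 1/((8 - 4*b + b*b) + b) = 1/((8 - 4*b + b²) + b) = 1/((8 + b² - 4*b) + b) = 1/(8 + b² - 3*b))
P(6)*(-4402 + (26 - 18)*(-5)) = (-4402 + (26 - 18)*(-5))/(8 + 6² - 3*6) = (-4402 + 8*(-5))/(8 + 36 - 18) = (-4402 - 40)/26 = (1/26)*(-4442) = -2221/13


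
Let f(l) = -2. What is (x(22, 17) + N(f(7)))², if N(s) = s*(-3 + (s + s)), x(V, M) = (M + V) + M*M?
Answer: 116964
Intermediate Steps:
x(V, M) = M + V + M² (x(V, M) = (M + V) + M² = M + V + M²)
N(s) = s*(-3 + 2*s)
(x(22, 17) + N(f(7)))² = ((17 + 22 + 17²) - 2*(-3 + 2*(-2)))² = ((17 + 22 + 289) - 2*(-3 - 4))² = (328 - 2*(-7))² = (328 + 14)² = 342² = 116964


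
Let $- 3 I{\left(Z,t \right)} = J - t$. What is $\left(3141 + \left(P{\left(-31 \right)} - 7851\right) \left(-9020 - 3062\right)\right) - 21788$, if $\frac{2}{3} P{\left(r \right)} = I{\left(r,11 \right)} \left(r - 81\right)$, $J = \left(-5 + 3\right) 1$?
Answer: $103632831$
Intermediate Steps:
$J = -2$ ($J = \left(-2\right) 1 = -2$)
$I{\left(Z,t \right)} = \frac{2}{3} + \frac{t}{3}$ ($I{\left(Z,t \right)} = - \frac{-2 - t}{3} = \frac{2}{3} + \frac{t}{3}$)
$P{\left(r \right)} = - \frac{1053}{2} + \frac{13 r}{2}$ ($P{\left(r \right)} = \frac{3 \left(\frac{2}{3} + \frac{1}{3} \cdot 11\right) \left(r - 81\right)}{2} = \frac{3 \left(\frac{2}{3} + \frac{11}{3}\right) \left(-81 + r\right)}{2} = \frac{3 \frac{13 \left(-81 + r\right)}{3}}{2} = \frac{3 \left(-351 + \frac{13 r}{3}\right)}{2} = - \frac{1053}{2} + \frac{13 r}{2}$)
$\left(3141 + \left(P{\left(-31 \right)} - 7851\right) \left(-9020 - 3062\right)\right) - 21788 = \left(3141 + \left(\left(- \frac{1053}{2} + \frac{13}{2} \left(-31\right)\right) - 7851\right) \left(-9020 - 3062\right)\right) - 21788 = \left(3141 + \left(\left(- \frac{1053}{2} - \frac{403}{2}\right) - 7851\right) \left(-12082\right)\right) - 21788 = \left(3141 + \left(-728 - 7851\right) \left(-12082\right)\right) - 21788 = \left(3141 - -103651478\right) - 21788 = \left(3141 + 103651478\right) - 21788 = 103654619 - 21788 = 103632831$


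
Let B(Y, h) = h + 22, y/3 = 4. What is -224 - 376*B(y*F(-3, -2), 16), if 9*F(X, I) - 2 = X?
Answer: -14512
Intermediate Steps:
y = 12 (y = 3*4 = 12)
F(X, I) = 2/9 + X/9
B(Y, h) = 22 + h
-224 - 376*B(y*F(-3, -2), 16) = -224 - 376*(22 + 16) = -224 - 376*38 = -224 - 14288 = -14512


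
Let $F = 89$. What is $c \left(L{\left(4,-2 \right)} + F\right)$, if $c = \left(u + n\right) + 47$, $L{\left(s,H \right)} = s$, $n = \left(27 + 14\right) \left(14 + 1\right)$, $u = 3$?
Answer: $61845$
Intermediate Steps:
$n = 615$ ($n = 41 \cdot 15 = 615$)
$c = 665$ ($c = \left(3 + 615\right) + 47 = 618 + 47 = 665$)
$c \left(L{\left(4,-2 \right)} + F\right) = 665 \left(4 + 89\right) = 665 \cdot 93 = 61845$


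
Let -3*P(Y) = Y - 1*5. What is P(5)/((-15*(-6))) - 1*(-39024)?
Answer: 39024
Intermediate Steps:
P(Y) = 5/3 - Y/3 (P(Y) = -(Y - 1*5)/3 = -(Y - 5)/3 = -(-5 + Y)/3 = 5/3 - Y/3)
P(5)/((-15*(-6))) - 1*(-39024) = (5/3 - ⅓*5)/((-15*(-6))) - 1*(-39024) = (5/3 - 5/3)/90 + 39024 = 0*(1/90) + 39024 = 0 + 39024 = 39024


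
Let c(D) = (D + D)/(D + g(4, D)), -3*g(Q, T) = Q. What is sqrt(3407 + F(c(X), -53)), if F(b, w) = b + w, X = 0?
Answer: sqrt(3354) ≈ 57.914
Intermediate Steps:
g(Q, T) = -Q/3
c(D) = 2*D/(-4/3 + D) (c(D) = (D + D)/(D - 1/3*4) = (2*D)/(D - 4/3) = (2*D)/(-4/3 + D) = 2*D/(-4/3 + D))
sqrt(3407 + F(c(X), -53)) = sqrt(3407 + (6*0/(-4 + 3*0) - 53)) = sqrt(3407 + (6*0/(-4 + 0) - 53)) = sqrt(3407 + (6*0/(-4) - 53)) = sqrt(3407 + (6*0*(-1/4) - 53)) = sqrt(3407 + (0 - 53)) = sqrt(3407 - 53) = sqrt(3354)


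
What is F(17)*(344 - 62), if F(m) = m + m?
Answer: 9588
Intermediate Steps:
F(m) = 2*m
F(17)*(344 - 62) = (2*17)*(344 - 62) = 34*282 = 9588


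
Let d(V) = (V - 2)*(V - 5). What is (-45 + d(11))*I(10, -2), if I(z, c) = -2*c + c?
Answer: 18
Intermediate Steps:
d(V) = (-5 + V)*(-2 + V) (d(V) = (-2 + V)*(-5 + V) = (-5 + V)*(-2 + V))
I(z, c) = -c
(-45 + d(11))*I(10, -2) = (-45 + (10 + 11² - 7*11))*(-1*(-2)) = (-45 + (10 + 121 - 77))*2 = (-45 + 54)*2 = 9*2 = 18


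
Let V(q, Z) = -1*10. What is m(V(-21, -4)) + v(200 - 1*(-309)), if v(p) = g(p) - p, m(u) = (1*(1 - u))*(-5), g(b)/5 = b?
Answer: 1981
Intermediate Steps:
V(q, Z) = -10
g(b) = 5*b
m(u) = -5 + 5*u (m(u) = (1 - u)*(-5) = -5 + 5*u)
v(p) = 4*p (v(p) = 5*p - p = 4*p)
m(V(-21, -4)) + v(200 - 1*(-309)) = (-5 + 5*(-10)) + 4*(200 - 1*(-309)) = (-5 - 50) + 4*(200 + 309) = -55 + 4*509 = -55 + 2036 = 1981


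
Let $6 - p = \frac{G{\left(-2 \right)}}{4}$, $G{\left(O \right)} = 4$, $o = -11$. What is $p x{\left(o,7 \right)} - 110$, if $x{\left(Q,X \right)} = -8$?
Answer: $-150$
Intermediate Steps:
$p = 5$ ($p = 6 - \frac{4}{4} = 6 - 4 \cdot \frac{1}{4} = 6 - 1 = 5$)
$p x{\left(o,7 \right)} - 110 = 5 \left(-8\right) - 110 = -40 - 110 = -150$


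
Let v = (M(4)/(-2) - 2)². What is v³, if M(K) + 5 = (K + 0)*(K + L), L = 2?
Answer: 148035889/64 ≈ 2.3131e+6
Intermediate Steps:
M(K) = -5 + K*(2 + K) (M(K) = -5 + (K + 0)*(K + 2) = -5 + K*(2 + K))
v = 529/4 (v = ((-5 + 4² + 2*4)/(-2) - 2)² = ((-5 + 16 + 8)*(-½) - 2)² = (19*(-½) - 2)² = (-19/2 - 2)² = (-23/2)² = 529/4 ≈ 132.25)
v³ = (529/4)³ = 148035889/64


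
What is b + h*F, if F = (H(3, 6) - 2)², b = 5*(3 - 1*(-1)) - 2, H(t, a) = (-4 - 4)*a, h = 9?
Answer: 22518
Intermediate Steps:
H(t, a) = -8*a
b = 18 (b = 5*(3 + 1) - 2 = 5*4 - 2 = 20 - 2 = 18)
F = 2500 (F = (-8*6 - 2)² = (-48 - 2)² = (-50)² = 2500)
b + h*F = 18 + 9*2500 = 18 + 22500 = 22518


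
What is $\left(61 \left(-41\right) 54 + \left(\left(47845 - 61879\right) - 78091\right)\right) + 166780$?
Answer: $-60399$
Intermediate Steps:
$\left(61 \left(-41\right) 54 + \left(\left(47845 - 61879\right) - 78091\right)\right) + 166780 = \left(\left(-2501\right) 54 - 92125\right) + 166780 = \left(-135054 - 92125\right) + 166780 = -227179 + 166780 = -60399$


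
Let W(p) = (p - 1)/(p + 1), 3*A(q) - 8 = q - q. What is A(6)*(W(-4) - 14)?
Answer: -296/9 ≈ -32.889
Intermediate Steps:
A(q) = 8/3 (A(q) = 8/3 + (q - q)/3 = 8/3 + (⅓)*0 = 8/3 + 0 = 8/3)
W(p) = (-1 + p)/(1 + p)
A(6)*(W(-4) - 14) = 8*((-1 - 4)/(1 - 4) - 14)/3 = 8*(-5/(-3) - 14)/3 = 8*(-⅓*(-5) - 14)/3 = 8*(5/3 - 14)/3 = (8/3)*(-37/3) = -296/9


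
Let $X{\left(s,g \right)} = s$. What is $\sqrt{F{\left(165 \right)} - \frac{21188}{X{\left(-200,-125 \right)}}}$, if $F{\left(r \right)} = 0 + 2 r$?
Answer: $\frac{\sqrt{43594}}{10} \approx 20.879$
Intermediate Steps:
$F{\left(r \right)} = 2 r$
$\sqrt{F{\left(165 \right)} - \frac{21188}{X{\left(-200,-125 \right)}}} = \sqrt{2 \cdot 165 - \frac{21188}{-200}} = \sqrt{330 - - \frac{5297}{50}} = \sqrt{330 + \frac{5297}{50}} = \sqrt{\frac{21797}{50}} = \frac{\sqrt{43594}}{10}$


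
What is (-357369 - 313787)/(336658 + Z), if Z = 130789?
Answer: -671156/467447 ≈ -1.4358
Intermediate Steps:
(-357369 - 313787)/(336658 + Z) = (-357369 - 313787)/(336658 + 130789) = -671156/467447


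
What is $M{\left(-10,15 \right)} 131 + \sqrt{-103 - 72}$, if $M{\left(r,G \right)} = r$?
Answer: $-1310 + 5 i \sqrt{7} \approx -1310.0 + 13.229 i$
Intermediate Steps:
$M{\left(-10,15 \right)} 131 + \sqrt{-103 - 72} = \left(-10\right) 131 + \sqrt{-103 - 72} = -1310 + \sqrt{-175} = -1310 + 5 i \sqrt{7}$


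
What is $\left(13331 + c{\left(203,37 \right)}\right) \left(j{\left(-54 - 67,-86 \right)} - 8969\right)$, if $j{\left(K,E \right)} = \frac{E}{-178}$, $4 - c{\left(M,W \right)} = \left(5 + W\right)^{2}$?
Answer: $- \frac{9235949058}{89} \approx -1.0377 \cdot 10^{8}$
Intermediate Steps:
$c{\left(M,W \right)} = 4 - \left(5 + W\right)^{2}$
$j{\left(K,E \right)} = - \frac{E}{178}$ ($j{\left(K,E \right)} = E \left(- \frac{1}{178}\right) = - \frac{E}{178}$)
$\left(13331 + c{\left(203,37 \right)}\right) \left(j{\left(-54 - 67,-86 \right)} - 8969\right) = \left(13331 + \left(4 - \left(5 + 37\right)^{2}\right)\right) \left(\left(- \frac{1}{178}\right) \left(-86\right) - 8969\right) = \left(13331 + \left(4 - 42^{2}\right)\right) \left(\frac{43}{89} - 8969\right) = \left(13331 + \left(4 - 1764\right)\right) \left(- \frac{798198}{89}\right) = \left(13331 - 1760\right) \left(- \frac{798198}{89}\right) = 11571 \left(- \frac{798198}{89}\right) = - \frac{9235949058}{89}$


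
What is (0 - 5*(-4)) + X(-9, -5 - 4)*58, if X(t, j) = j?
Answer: -502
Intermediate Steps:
(0 - 5*(-4)) + X(-9, -5 - 4)*58 = (0 - 5*(-4)) + (-5 - 4)*58 = (0 + 20) - 9*58 = 20 - 522 = -502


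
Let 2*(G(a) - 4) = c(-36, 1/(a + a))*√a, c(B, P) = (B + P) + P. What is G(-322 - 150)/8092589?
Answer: 4/8092589 - 16993*I*√118/3819702008 ≈ 4.9428e-7 - 4.8326e-5*I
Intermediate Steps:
c(B, P) = B + 2*P
G(a) = 4 + √a*(-36 + 1/a)/2 (G(a) = 4 + ((-36 + 2/(a + a))*√a)/2 = 4 + ((-36 + 2/((2*a)))*√a)/2 = 4 + ((-36 + 2*(1/(2*a)))*√a)/2 = 4 + ((-36 + 1/a)*√a)/2 = 4 + (√a*(-36 + 1/a))/2 = 4 + √a*(-36 + 1/a)/2)
G(-322 - 150)/8092589 = (4 + 1/(2*√(-322 - 150)) - 18*√(-322 - 150))/8092589 = (4 + 1/(2*√(-472)) - 36*I*√118)*(1/8092589) = (4 + (-I*√118/236)/2 - 36*I*√118)*(1/8092589) = (4 - I*√118/472 - 36*I*√118)*(1/8092589) = (4 - 16993*I*√118/472)*(1/8092589) = 4/8092589 - 16993*I*√118/3819702008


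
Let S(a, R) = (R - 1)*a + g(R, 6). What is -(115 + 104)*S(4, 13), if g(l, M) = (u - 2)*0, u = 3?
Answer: -10512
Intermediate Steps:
g(l, M) = 0 (g(l, M) = (3 - 2)*0 = 1*0 = 0)
S(a, R) = a*(-1 + R) (S(a, R) = (R - 1)*a + 0 = (-1 + R)*a + 0 = a*(-1 + R) + 0 = a*(-1 + R))
-(115 + 104)*S(4, 13) = -(115 + 104)*4*(-1 + 13) = -219*4*12 = -219*48 = -1*10512 = -10512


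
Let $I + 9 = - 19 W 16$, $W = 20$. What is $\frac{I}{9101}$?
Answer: $- \frac{6089}{9101} \approx -0.66905$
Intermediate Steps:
$I = -6089$ ($I = -9 + \left(-19\right) 20 \cdot 16 = -9 - 6080 = -6089$)
$\frac{I}{9101} = - \frac{6089}{9101}$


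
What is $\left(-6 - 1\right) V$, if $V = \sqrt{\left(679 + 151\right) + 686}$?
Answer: $- 14 \sqrt{379} \approx -272.55$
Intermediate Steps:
$V = 2 \sqrt{379}$ ($V = \sqrt{830 + 686} = \sqrt{1516} = 2 \sqrt{379} \approx 38.936$)
$\left(-6 - 1\right) V = \left(-6 - 1\right) 2 \sqrt{379} = - 7 \cdot 2 \sqrt{379} = - 14 \sqrt{379}$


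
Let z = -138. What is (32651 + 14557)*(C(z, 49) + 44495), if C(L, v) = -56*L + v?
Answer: 2467656576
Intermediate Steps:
C(L, v) = v - 56*L
(32651 + 14557)*(C(z, 49) + 44495) = (32651 + 14557)*((49 - 56*(-138)) + 44495) = 47208*((49 + 7728) + 44495) = 47208*(7777 + 44495) = 47208*52272 = 2467656576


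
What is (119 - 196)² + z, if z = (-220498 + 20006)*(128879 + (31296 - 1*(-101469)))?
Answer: -52457522919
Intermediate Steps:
z = -52457528848 (z = -200492*(128879 + (31296 + 101469)) = -200492*(128879 + 132765) = -200492*261644 = -52457528848)
(119 - 196)² + z = (119 - 196)² - 52457528848 = (-77)² - 52457528848 = 5929 - 52457528848 = -52457522919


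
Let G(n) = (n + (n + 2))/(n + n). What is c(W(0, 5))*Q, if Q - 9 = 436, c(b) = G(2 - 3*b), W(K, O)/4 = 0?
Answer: 1335/2 ≈ 667.50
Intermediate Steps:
W(K, O) = 0 (W(K, O) = 4*0 = 0)
G(n) = (2 + 2*n)/(2*n) (G(n) = (n + (2 + n))/((2*n)) = (2 + 2*n)*(1/(2*n)) = (2 + 2*n)/(2*n))
c(b) = (3 - 3*b)/(2 - 3*b) (c(b) = (1 + (2 - 3*b))/(2 - 3*b) = (3 - 3*b)/(2 - 3*b))
Q = 445 (Q = 9 + 436 = 445)
c(W(0, 5))*Q = (3*(-1 + 0)/(-2 + 3*0))*445 = (3*(-1)/(-2 + 0))*445 = (3*(-1)/(-2))*445 = (3*(-½)*(-1))*445 = (3/2)*445 = 1335/2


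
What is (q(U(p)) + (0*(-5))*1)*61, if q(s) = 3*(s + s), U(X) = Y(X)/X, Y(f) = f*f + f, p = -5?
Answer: -1464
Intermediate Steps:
Y(f) = f + f² (Y(f) = f² + f = f + f²)
U(X) = 1 + X (U(X) = (X*(1 + X))/X = 1 + X)
q(s) = 6*s (q(s) = 3*(2*s) = 6*s)
(q(U(p)) + (0*(-5))*1)*61 = (6*(1 - 5) + (0*(-5))*1)*61 = (6*(-4) + 0*1)*61 = (-24 + 0)*61 = -24*61 = -1464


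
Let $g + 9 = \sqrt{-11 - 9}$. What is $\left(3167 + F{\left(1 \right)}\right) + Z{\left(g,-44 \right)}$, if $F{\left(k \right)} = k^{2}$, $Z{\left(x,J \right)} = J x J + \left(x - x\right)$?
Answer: $-14256 + 3872 i \sqrt{5} \approx -14256.0 + 8658.1 i$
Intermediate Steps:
$g = -9 + 2 i \sqrt{5}$ ($g = -9 + \sqrt{-11 - 9} = -9 + \sqrt{-20} = -9 + 2 i \sqrt{5} \approx -9.0 + 4.4721 i$)
$Z{\left(x,J \right)} = x J^{2}$ ($Z{\left(x,J \right)} = x J^{2} + 0 = x J^{2}$)
$\left(3167 + F{\left(1 \right)}\right) + Z{\left(g,-44 \right)} = \left(3167 + 1^{2}\right) + \left(-9 + 2 i \sqrt{5}\right) \left(-44\right)^{2} = \left(3167 + 1\right) + \left(-9 + 2 i \sqrt{5}\right) 1936 = 3168 - \left(17424 - 3872 i \sqrt{5}\right) = -14256 + 3872 i \sqrt{5}$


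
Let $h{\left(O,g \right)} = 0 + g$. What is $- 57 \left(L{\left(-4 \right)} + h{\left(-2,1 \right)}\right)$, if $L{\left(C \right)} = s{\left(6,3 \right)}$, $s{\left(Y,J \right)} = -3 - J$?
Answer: $285$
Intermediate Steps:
$L{\left(C \right)} = -6$ ($L{\left(C \right)} = -3 - 3 = -6$)
$h{\left(O,g \right)} = g$
$- 57 \left(L{\left(-4 \right)} + h{\left(-2,1 \right)}\right) = - 57 \left(-6 + 1\right) = \left(-57\right) \left(-5\right) = 285$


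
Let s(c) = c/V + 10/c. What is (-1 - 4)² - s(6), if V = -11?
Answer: 788/33 ≈ 23.879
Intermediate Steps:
s(c) = 10/c - c/11 (s(c) = c/(-11) + 10/c = c*(-1/11) + 10/c = -c/11 + 10/c = 10/c - c/11)
(-1 - 4)² - s(6) = (-1 - 4)² - (10/6 - 1/11*6) = (-5)² - (10*(⅙) - 6/11) = 25 - (5/3 - 6/11) = 25 - 1*37/33 = 25 - 37/33 = 788/33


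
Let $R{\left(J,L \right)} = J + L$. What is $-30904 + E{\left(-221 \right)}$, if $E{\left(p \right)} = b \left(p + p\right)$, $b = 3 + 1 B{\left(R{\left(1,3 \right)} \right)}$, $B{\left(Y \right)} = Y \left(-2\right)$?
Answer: $-28694$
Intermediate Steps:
$B{\left(Y \right)} = - 2 Y$
$b = -5$ ($b = 3 + 1 \left(- 2 \left(1 + 3\right)\right) = 3 + 1 \left(\left(-2\right) 4\right) = 3 + 1 \left(-8\right) = 3 - 8 = -5$)
$E{\left(p \right)} = - 10 p$ ($E{\left(p \right)} = - 5 \left(p + p\right) = - 5 \cdot 2 p = - 10 p$)
$-30904 + E{\left(-221 \right)} = -30904 - -2210 = -30904 + 2210 = -28694$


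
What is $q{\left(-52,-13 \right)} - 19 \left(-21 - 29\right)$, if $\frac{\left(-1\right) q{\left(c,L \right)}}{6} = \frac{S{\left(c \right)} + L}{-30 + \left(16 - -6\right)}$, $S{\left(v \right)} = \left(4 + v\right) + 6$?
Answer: $\frac{3635}{4} \approx 908.75$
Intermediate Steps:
$S{\left(v \right)} = 10 + v$
$q{\left(c,L \right)} = \frac{15}{2} + \frac{3 L}{4} + \frac{3 c}{4}$ ($q{\left(c,L \right)} = - 6 \frac{\left(10 + c\right) + L}{-30 + \left(16 - -6\right)} = - 6 \frac{10 + L + c}{-30 + \left(16 + 6\right)} = - 6 \frac{10 + L + c}{-30 + 22} = - 6 \frac{10 + L + c}{-8} = - 6 \left(10 + L + c\right) \left(- \frac{1}{8}\right) = - 6 \left(- \frac{5}{4} - \frac{L}{8} - \frac{c}{8}\right) = \frac{15}{2} + \frac{3 L}{4} + \frac{3 c}{4}$)
$q{\left(-52,-13 \right)} - 19 \left(-21 - 29\right) = \left(\frac{15}{2} + \frac{3}{4} \left(-13\right) + \frac{3}{4} \left(-52\right)\right) - 19 \left(-21 - 29\right) = \left(\frac{15}{2} - \frac{39}{4} - 39\right) - -950 = - \frac{165}{4} + 950 = \frac{3635}{4}$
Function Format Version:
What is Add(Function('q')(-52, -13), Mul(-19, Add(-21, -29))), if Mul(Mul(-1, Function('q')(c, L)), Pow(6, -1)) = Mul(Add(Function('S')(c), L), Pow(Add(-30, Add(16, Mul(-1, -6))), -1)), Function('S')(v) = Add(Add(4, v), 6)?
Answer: Rational(3635, 4) ≈ 908.75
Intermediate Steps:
Function('S')(v) = Add(10, v)
Function('q')(c, L) = Add(Rational(15, 2), Mul(Rational(3, 4), L), Mul(Rational(3, 4), c)) (Function('q')(c, L) = Mul(-6, Mul(Add(Add(10, c), L), Pow(Add(-30, Add(16, Mul(-1, -6))), -1))) = Mul(-6, Mul(Add(10, L, c), Pow(Add(-30, Add(16, 6)), -1))) = Mul(-6, Mul(Add(10, L, c), Pow(Add(-30, 22), -1))) = Mul(-6, Mul(Add(10, L, c), Pow(-8, -1))) = Mul(-6, Mul(Add(10, L, c), Rational(-1, 8))) = Mul(-6, Add(Rational(-5, 4), Mul(Rational(-1, 8), L), Mul(Rational(-1, 8), c))) = Add(Rational(15, 2), Mul(Rational(3, 4), L), Mul(Rational(3, 4), c)))
Add(Function('q')(-52, -13), Mul(-19, Add(-21, -29))) = Add(Add(Rational(15, 2), Mul(Rational(3, 4), -13), Mul(Rational(3, 4), -52)), Mul(-19, Add(-21, -29))) = Add(Add(Rational(15, 2), Rational(-39, 4), -39), Mul(-19, -50)) = Add(Rational(-165, 4), 950) = Rational(3635, 4)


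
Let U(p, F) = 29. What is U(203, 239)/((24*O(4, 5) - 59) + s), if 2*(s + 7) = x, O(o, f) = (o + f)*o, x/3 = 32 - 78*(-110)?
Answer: 29/13716 ≈ 0.0021143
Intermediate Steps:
x = 25836 (x = 3*(32 - 78*(-110)) = 3*(32 + 8580) = 3*8612 = 25836)
O(o, f) = o*(f + o) (O(o, f) = (f + o)*o = o*(f + o))
s = 12911 (s = -7 + (½)*25836 = -7 + 12918 = 12911)
U(203, 239)/((24*O(4, 5) - 59) + s) = 29/((24*(4*(5 + 4)) - 59) + 12911) = 29/((24*(4*9) - 59) + 12911) = 29/((24*36 - 59) + 12911) = 29/((864 - 59) + 12911) = 29/(805 + 12911) = 29/13716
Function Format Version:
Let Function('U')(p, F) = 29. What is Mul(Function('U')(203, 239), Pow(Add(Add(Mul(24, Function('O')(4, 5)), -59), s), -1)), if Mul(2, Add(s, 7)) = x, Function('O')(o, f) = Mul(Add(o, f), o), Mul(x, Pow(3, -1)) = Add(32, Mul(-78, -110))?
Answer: Rational(29, 13716) ≈ 0.0021143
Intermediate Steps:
x = 25836 (x = Mul(3, Add(32, Mul(-78, -110))) = Mul(3, Add(32, 8580)) = Mul(3, 8612) = 25836)
Function('O')(o, f) = Mul(o, Add(f, o)) (Function('O')(o, f) = Mul(Add(f, o), o) = Mul(o, Add(f, o)))
s = 12911 (s = Add(-7, Mul(Rational(1, 2), 25836)) = Add(-7, 12918) = 12911)
Mul(Function('U')(203, 239), Pow(Add(Add(Mul(24, Function('O')(4, 5)), -59), s), -1)) = Mul(29, Pow(Add(Add(Mul(24, Mul(4, Add(5, 4))), -59), 12911), -1)) = Mul(29, Pow(Add(Add(Mul(24, Mul(4, 9)), -59), 12911), -1)) = Mul(29, Pow(Add(Add(Mul(24, 36), -59), 12911), -1)) = Mul(29, Pow(Add(Add(864, -59), 12911), -1)) = Mul(29, Pow(Add(805, 12911), -1)) = Mul(29, Pow(13716, -1)) = Mul(29, Rational(1, 13716)) = Rational(29, 13716)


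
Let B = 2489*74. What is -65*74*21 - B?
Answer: -285196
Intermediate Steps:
B = 184186
-65*74*21 - B = -65*74*21 - 1*184186 = -4810*21 - 184186 = -101010 - 184186 = -285196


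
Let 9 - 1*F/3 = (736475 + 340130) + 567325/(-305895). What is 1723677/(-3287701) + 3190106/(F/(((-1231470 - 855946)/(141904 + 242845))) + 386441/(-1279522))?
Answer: 257685907159547068708600993409/53301783714824938922818260887 ≈ 4.8345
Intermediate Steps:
F = -65864953219/20393 (F = 27 - 3*((736475 + 340130) + 567325/(-305895)) = 27 - 3*(1076605 + 567325*(-1/305895)) = 27 - 3*(1076605 - 113465/61179) = 27 - 3*65865503830/61179 = 27 - 65865503830/20393 = -65864953219/20393 ≈ -3.2298e+6)
1723677/(-3287701) + 3190106/(F/(((-1231470 - 855946)/(141904 + 242845))) + 386441/(-1279522)) = 1723677/(-3287701) + 3190106/(-65864953219*(141904 + 242845)/(-1231470 - 855946)/20393 + 386441/(-1279522)) = 1723677*(-1/3287701) + 3190106/(-65864953219/(20393*((-2087416/384749))) + 386441*(-1/1279522)) = -1723677/3287701 + 3190106/(-65864953219/(20393*((-2087416*1/384749))) - 386441/1279522) = -1723677/3287701 + 3190106/(-65864953219/(20393*(-2087416/384749)) - 386441/1279522) = -1723677/3287701 + 3190106/(-65864953219/20393*(-384749/2087416) - 386441/1279522) = -1723677/3287701 + 3190106/(25341474886057031/42568674488 - 386441/1279522) = -1723677/3287701 + 3190106/(16212479089438163300987/27233777759117368) = -1723677/3287701 + 3190106*(27233777759117368/16212479089438163300987) = -1723677/3287701 + 86878637832026870361008/16212479089438163300987 = 257685907159547068708600993409/53301783714824938922818260887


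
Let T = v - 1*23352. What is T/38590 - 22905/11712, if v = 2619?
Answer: -187788141/75327680 ≈ -2.4930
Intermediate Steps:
T = -20733 (T = 2619 - 1*23352 = 2619 - 23352 = -20733)
T/38590 - 22905/11712 = -20733/38590 - 22905/11712 = -20733*1/38590 - 22905*1/11712 = -20733/38590 - 7635/3904 = -187788141/75327680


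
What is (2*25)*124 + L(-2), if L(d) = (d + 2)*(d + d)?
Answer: 6200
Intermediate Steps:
L(d) = 2*d*(2 + d) (L(d) = (2 + d)*(2*d) = 2*d*(2 + d))
(2*25)*124 + L(-2) = (2*25)*124 + 2*(-2)*(2 - 2) = 50*124 + 2*(-2)*0 = 6200 + 0 = 6200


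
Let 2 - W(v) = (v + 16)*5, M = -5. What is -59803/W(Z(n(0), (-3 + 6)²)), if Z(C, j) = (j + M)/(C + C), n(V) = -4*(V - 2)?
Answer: 239212/317 ≈ 754.61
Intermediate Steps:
n(V) = 8 - 4*V (n(V) = -4*(-2 + V) = 8 - 4*V)
Z(C, j) = (-5 + j)/(2*C) (Z(C, j) = (j - 5)/(C + C) = (-5 + j)/((2*C)) = (-5 + j)*(1/(2*C)) = (-5 + j)/(2*C))
W(v) = -78 - 5*v (W(v) = 2 - (v + 16)*5 = 2 - (16 + v)*5 = 2 - (80 + 5*v) = 2 + (-80 - 5*v) = -78 - 5*v)
-59803/W(Z(n(0), (-3 + 6)²)) = -59803/(-78 - 5*(-5 + (-3 + 6)²)/(2*(8 - 4*0))) = -59803/(-78 - 5*(-5 + 3²)/(2*(8 + 0))) = -59803/(-78 - 5*(-5 + 9)/(2*8)) = -59803/(-78 - 5*4/(2*8)) = -59803/(-78 - 5*¼) = -59803/(-78 - 5/4) = -59803/(-317/4) = -59803*(-4/317) = 239212/317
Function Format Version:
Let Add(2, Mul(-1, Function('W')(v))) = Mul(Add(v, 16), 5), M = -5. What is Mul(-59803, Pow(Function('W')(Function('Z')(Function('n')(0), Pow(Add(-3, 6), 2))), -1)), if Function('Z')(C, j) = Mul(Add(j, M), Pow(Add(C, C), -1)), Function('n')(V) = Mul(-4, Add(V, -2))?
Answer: Rational(239212, 317) ≈ 754.61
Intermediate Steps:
Function('n')(V) = Add(8, Mul(-4, V)) (Function('n')(V) = Mul(-4, Add(-2, V)) = Add(8, Mul(-4, V)))
Function('Z')(C, j) = Mul(Rational(1, 2), Pow(C, -1), Add(-5, j)) (Function('Z')(C, j) = Mul(Add(j, -5), Pow(Add(C, C), -1)) = Mul(Add(-5, j), Pow(Mul(2, C), -1)) = Mul(Add(-5, j), Mul(Rational(1, 2), Pow(C, -1))) = Mul(Rational(1, 2), Pow(C, -1), Add(-5, j)))
Function('W')(v) = Add(-78, Mul(-5, v)) (Function('W')(v) = Add(2, Mul(-1, Mul(Add(v, 16), 5))) = Add(2, Mul(-1, Mul(Add(16, v), 5))) = Add(2, Mul(-1, Add(80, Mul(5, v)))) = Add(2, Add(-80, Mul(-5, v))) = Add(-78, Mul(-5, v)))
Mul(-59803, Pow(Function('W')(Function('Z')(Function('n')(0), Pow(Add(-3, 6), 2))), -1)) = Mul(-59803, Pow(Add(-78, Mul(-5, Mul(Rational(1, 2), Pow(Add(8, Mul(-4, 0)), -1), Add(-5, Pow(Add(-3, 6), 2))))), -1)) = Mul(-59803, Pow(Add(-78, Mul(-5, Mul(Rational(1, 2), Pow(Add(8, 0), -1), Add(-5, Pow(3, 2))))), -1)) = Mul(-59803, Pow(Add(-78, Mul(-5, Mul(Rational(1, 2), Pow(8, -1), Add(-5, 9)))), -1)) = Mul(-59803, Pow(Add(-78, Mul(-5, Mul(Rational(1, 2), Rational(1, 8), 4))), -1)) = Mul(-59803, Pow(Add(-78, Mul(-5, Rational(1, 4))), -1)) = Mul(-59803, Pow(Add(-78, Rational(-5, 4)), -1)) = Mul(-59803, Pow(Rational(-317, 4), -1)) = Mul(-59803, Rational(-4, 317)) = Rational(239212, 317)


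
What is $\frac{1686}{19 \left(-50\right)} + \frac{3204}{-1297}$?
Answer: $- \frac{2615271}{616075} \approx -4.2451$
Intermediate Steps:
$\frac{1686}{19 \left(-50\right)} + \frac{3204}{-1297} = \frac{1686}{-950} + 3204 \left(- \frac{1}{1297}\right) = 1686 \left(- \frac{1}{950}\right) - \frac{3204}{1297} = - \frac{843}{475} - \frac{3204}{1297} = - \frac{2615271}{616075}$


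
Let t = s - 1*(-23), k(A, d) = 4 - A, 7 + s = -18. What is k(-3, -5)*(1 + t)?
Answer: -7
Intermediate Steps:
s = -25 (s = -7 - 18 = -25)
t = -2 (t = -25 - 1*(-23) = -25 + 23 = -2)
k(-3, -5)*(1 + t) = (4 - 1*(-3))*(1 - 2) = (4 + 3)*(-1) = 7*(-1) = -7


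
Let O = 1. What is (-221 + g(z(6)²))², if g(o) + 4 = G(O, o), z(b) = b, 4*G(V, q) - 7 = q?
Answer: 734449/16 ≈ 45903.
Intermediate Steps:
G(V, q) = 7/4 + q/4
g(o) = -9/4 + o/4 (g(o) = -4 + (7/4 + o/4) = -9/4 + o/4)
(-221 + g(z(6)²))² = (-221 + (-9/4 + (¼)*6²))² = (-221 + (-9/4 + (¼)*36))² = (-221 + (-9/4 + 9))² = (-221 + 27/4)² = (-857/4)² = 734449/16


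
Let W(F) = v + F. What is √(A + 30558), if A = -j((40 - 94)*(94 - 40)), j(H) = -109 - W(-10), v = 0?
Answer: √30657 ≈ 175.09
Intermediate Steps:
W(F) = F (W(F) = 0 + F = F)
j(H) = -99 (j(H) = -109 - 1*(-10) = -109 + 10 = -99)
A = 99 (A = -1*(-99) = 99)
√(A + 30558) = √(99 + 30558) = √30657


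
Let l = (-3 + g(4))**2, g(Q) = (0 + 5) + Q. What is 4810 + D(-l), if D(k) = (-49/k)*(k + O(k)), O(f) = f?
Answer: 4712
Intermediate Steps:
g(Q) = 5 + Q
l = 36 (l = (-3 + (5 + 4))**2 = (-3 + 9)**2 = 6**2 = 36)
D(k) = -98 (D(k) = (-49/k)*(k + k) = (-49/k)*(2*k) = -98)
4810 + D(-l) = 4810 - 98 = 4712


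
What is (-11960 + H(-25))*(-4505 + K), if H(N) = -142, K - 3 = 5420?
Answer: -11109636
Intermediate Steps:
K = 5423 (K = 3 + 5420 = 5423)
(-11960 + H(-25))*(-4505 + K) = (-11960 - 142)*(-4505 + 5423) = -12102*918 = -11109636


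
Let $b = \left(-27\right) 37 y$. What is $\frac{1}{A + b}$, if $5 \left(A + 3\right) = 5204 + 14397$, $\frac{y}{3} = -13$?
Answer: $\frac{5}{214391} \approx 2.3322 \cdot 10^{-5}$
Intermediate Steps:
$y = -39$ ($y = 3 \left(-13\right) = -39$)
$A = \frac{19586}{5}$ ($A = -3 + \frac{5204 + 14397}{5} = -3 + \frac{1}{5} \cdot 19601 = -3 + \frac{19601}{5} = \frac{19586}{5} \approx 3917.2$)
$b = 38961$ ($b = \left(-27\right) 37 \left(-39\right) = \left(-999\right) \left(-39\right) = 38961$)
$\frac{1}{A + b} = \frac{1}{\frac{19586}{5} + 38961} = \frac{1}{\frac{214391}{5}} = \frac{5}{214391}$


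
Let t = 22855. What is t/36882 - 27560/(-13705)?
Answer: 265939139/101093562 ≈ 2.6306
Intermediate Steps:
t/36882 - 27560/(-13705) = 22855/36882 - 27560/(-13705) = 22855*(1/36882) - 27560*(-1/13705) = 22855/36882 + 5512/2741 = 265939139/101093562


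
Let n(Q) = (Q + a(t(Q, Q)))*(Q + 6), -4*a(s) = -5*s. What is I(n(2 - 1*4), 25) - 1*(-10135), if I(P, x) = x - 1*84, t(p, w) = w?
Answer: 10076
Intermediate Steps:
a(s) = 5*s/4 (a(s) = -(-5)*s/4 = 5*s/4)
n(Q) = 9*Q*(6 + Q)/4 (n(Q) = (Q + 5*Q/4)*(Q + 6) = (9*Q/4)*(6 + Q) = 9*Q*(6 + Q)/4)
I(P, x) = -84 + x (I(P, x) = x - 84 = -84 + x)
I(n(2 - 1*4), 25) - 1*(-10135) = (-84 + 25) - 1*(-10135) = -59 + 10135 = 10076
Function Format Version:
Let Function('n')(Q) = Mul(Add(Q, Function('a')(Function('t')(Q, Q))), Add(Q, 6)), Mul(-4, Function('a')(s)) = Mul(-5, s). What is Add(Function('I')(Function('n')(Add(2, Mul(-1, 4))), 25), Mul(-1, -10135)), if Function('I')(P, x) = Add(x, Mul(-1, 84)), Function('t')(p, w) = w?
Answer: 10076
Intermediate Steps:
Function('a')(s) = Mul(Rational(5, 4), s) (Function('a')(s) = Mul(Rational(-1, 4), Mul(-5, s)) = Mul(Rational(5, 4), s))
Function('n')(Q) = Mul(Rational(9, 4), Q, Add(6, Q)) (Function('n')(Q) = Mul(Add(Q, Mul(Rational(5, 4), Q)), Add(Q, 6)) = Mul(Mul(Rational(9, 4), Q), Add(6, Q)) = Mul(Rational(9, 4), Q, Add(6, Q)))
Function('I')(P, x) = Add(-84, x) (Function('I')(P, x) = Add(x, -84) = Add(-84, x))
Add(Function('I')(Function('n')(Add(2, Mul(-1, 4))), 25), Mul(-1, -10135)) = Add(Add(-84, 25), Mul(-1, -10135)) = Add(-59, 10135) = 10076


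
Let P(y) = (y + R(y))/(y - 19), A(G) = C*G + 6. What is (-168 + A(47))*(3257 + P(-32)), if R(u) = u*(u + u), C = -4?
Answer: -19143950/17 ≈ -1.1261e+6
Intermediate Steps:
A(G) = 6 - 4*G (A(G) = -4*G + 6 = 6 - 4*G)
R(u) = 2*u² (R(u) = u*(2*u) = 2*u²)
P(y) = (y + 2*y²)/(-19 + y) (P(y) = (y + 2*y²)/(y - 19) = (y + 2*y²)/(-19 + y))
(-168 + A(47))*(3257 + P(-32)) = (-168 + (6 - 4*47))*(3257 - 32*(1 + 2*(-32))/(-19 - 32)) = (-168 + (6 - 188))*(3257 - 32*(1 - 64)/(-51)) = (-168 - 182)*(3257 - 32*(-1/51)*(-63)) = -350*(3257 - 672/17) = -350*54697/17 = -19143950/17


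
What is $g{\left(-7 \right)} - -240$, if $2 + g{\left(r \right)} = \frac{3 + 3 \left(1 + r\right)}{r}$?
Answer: $\frac{1681}{7} \approx 240.14$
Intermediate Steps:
$g{\left(r \right)} = -2 + \frac{6 + 3 r}{r}$ ($g{\left(r \right)} = -2 + \frac{3 + 3 \left(1 + r\right)}{r} = -2 + \frac{3 + \left(3 + 3 r\right)}{r} = -2 + \frac{6 + 3 r}{r}$)
$g{\left(-7 \right)} - -240 = \frac{6 - 7}{-7} - -240 = \left(- \frac{1}{7}\right) \left(-1\right) + 240 = \frac{1}{7} + 240 = \frac{1681}{7}$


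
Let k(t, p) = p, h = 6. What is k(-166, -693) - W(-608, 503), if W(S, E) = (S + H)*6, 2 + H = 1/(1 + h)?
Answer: 20763/7 ≈ 2966.1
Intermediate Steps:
H = -13/7 (H = -2 + 1/(1 + 6) = -2 + 1/7 = -2 + ⅐ = -13/7 ≈ -1.8571)
W(S, E) = -78/7 + 6*S (W(S, E) = (S - 13/7)*6 = (-13/7 + S)*6 = -78/7 + 6*S)
k(-166, -693) - W(-608, 503) = -693 - (-78/7 + 6*(-608)) = -693 - (-78/7 - 3648) = -693 - 1*(-25614/7) = -693 + 25614/7 = 20763/7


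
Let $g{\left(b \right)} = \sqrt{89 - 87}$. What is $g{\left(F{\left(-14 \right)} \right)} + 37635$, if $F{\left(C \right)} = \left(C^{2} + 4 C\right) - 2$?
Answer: $37635 + \sqrt{2} \approx 37636.0$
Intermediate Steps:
$F{\left(C \right)} = -2 + C^{2} + 4 C$
$g{\left(b \right)} = \sqrt{2}$
$g{\left(F{\left(-14 \right)} \right)} + 37635 = \sqrt{2} + 37635 = 37635 + \sqrt{2}$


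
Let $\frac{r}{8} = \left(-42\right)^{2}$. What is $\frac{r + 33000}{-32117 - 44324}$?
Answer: $- \frac{47112}{76441} \approx -0.61632$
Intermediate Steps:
$r = 14112$ ($r = 8 \left(-42\right)^{2} = 8 \cdot 1764 = 14112$)
$\frac{r + 33000}{-32117 - 44324} = \frac{14112 + 33000}{-32117 - 44324} = \frac{47112}{-76441} = 47112 \left(- \frac{1}{76441}\right) = - \frac{47112}{76441}$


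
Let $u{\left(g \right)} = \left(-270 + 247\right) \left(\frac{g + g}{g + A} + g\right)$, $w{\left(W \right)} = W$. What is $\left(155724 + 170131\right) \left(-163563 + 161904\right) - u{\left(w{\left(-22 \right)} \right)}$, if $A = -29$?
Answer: $- \frac{27570290489}{51} \approx -5.4059 \cdot 10^{8}$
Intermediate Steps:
$u{\left(g \right)} = - 23 g - \frac{46 g}{-29 + g}$ ($u{\left(g \right)} = \left(-270 + 247\right) \left(\frac{g + g}{g - 29} + g\right) = - 23 \left(\frac{2 g}{-29 + g} + g\right) = - 23 \left(g + \frac{2 g}{-29 + g}\right) = - 23 g - \frac{46 g}{-29 + g}$)
$\left(155724 + 170131\right) \left(-163563 + 161904\right) - u{\left(w{\left(-22 \right)} \right)} = \left(155724 + 170131\right) \left(-163563 + 161904\right) - 23 \left(-22\right) \frac{1}{-29 - 22} \left(27 - -22\right) = 325855 \left(-1659\right) - 23 \left(-22\right) \frac{1}{-51} \left(27 + 22\right) = -540593445 - 23 \left(-22\right) \left(- \frac{1}{51}\right) 49 = -540593445 - \frac{24794}{51} = - \frac{27570290489}{51}$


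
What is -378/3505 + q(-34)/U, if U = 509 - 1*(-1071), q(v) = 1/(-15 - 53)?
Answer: -1624633/15063088 ≈ -0.10786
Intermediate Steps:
q(v) = -1/68 (q(v) = 1/(-68) = -1/68)
U = 1580 (U = 509 + 1071 = 1580)
-378/3505 + q(-34)/U = -378/3505 - 1/68/1580 = -378*1/3505 - 1/68*1/1580 = -378/3505 - 1/107440 = -1624633/15063088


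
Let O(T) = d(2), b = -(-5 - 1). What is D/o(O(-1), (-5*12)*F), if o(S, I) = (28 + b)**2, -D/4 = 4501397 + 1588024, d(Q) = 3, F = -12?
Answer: -6089421/289 ≈ -21071.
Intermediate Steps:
b = 6 (b = -1*(-6) = 6)
O(T) = 3
D = -24357684 (D = -4*(4501397 + 1588024) = -4*6089421 = -24357684)
o(S, I) = 1156 (o(S, I) = (28 + 6)**2 = 34**2 = 1156)
D/o(O(-1), (-5*12)*F) = -24357684/1156 = -24357684*1/1156 = -6089421/289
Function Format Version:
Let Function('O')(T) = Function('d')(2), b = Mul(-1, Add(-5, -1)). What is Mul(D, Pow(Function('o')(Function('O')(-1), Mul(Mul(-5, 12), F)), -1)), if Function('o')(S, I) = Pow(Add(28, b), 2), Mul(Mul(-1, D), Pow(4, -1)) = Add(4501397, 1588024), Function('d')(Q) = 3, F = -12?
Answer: Rational(-6089421, 289) ≈ -21071.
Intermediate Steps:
b = 6 (b = Mul(-1, -6) = 6)
Function('O')(T) = 3
D = -24357684 (D = Mul(-4, Add(4501397, 1588024)) = Mul(-4, 6089421) = -24357684)
Function('o')(S, I) = 1156 (Function('o')(S, I) = Pow(Add(28, 6), 2) = Pow(34, 2) = 1156)
Mul(D, Pow(Function('o')(Function('O')(-1), Mul(Mul(-5, 12), F)), -1)) = Mul(-24357684, Pow(1156, -1)) = Mul(-24357684, Rational(1, 1156)) = Rational(-6089421, 289)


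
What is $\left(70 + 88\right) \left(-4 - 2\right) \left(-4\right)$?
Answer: $3792$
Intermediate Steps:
$\left(70 + 88\right) \left(-4 - 2\right) \left(-4\right) = 158 \left(\left(-6\right) \left(-4\right)\right) = 158 \cdot 24 = 3792$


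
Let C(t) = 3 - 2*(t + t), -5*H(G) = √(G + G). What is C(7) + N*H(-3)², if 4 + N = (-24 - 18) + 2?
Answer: -361/25 ≈ -14.440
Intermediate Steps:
H(G) = -√2*√G/5 (H(G) = -√(G + G)/5 = -√2*√G/5)
N = -44 (N = -4 + ((-24 - 18) + 2) = -4 + (-42 + 2) = -4 - 40 = -44)
C(t) = 3 - 4*t
C(7) + N*H(-3)² = (3 - 4*7) - 44*(-√2*√(-3)/5)² = (3 - 28) - 44*(-√2*I*√3/5)² = -25 - 44*(-I*√6/5)² = -25 - 44*(-6/25) = -25 + 264/25 = -361/25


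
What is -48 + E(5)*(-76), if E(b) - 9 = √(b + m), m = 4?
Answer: -960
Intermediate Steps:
E(b) = 9 + √(4 + b) (E(b) = 9 + √(b + 4) = 9 + √(4 + b))
-48 + E(5)*(-76) = -48 + (9 + √(4 + 5))*(-76) = -48 + (9 + √9)*(-76) = -48 + (9 + 3)*(-76) = -48 + 12*(-76) = -48 - 912 = -960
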